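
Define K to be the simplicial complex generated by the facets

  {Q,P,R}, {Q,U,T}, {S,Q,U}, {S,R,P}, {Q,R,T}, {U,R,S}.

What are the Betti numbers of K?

Take the total order P < Q < R < S < T < U on the vertex set. Then K (dimension 2) consists of the simplices:

  0-simplices (6): P, Q, R, S, T, U
  1-simplices (12): PQ, PR, PS, QR, QS, QT, QU, RS, RT, RU, SU, TU
  2-simplices (6): PQR, PRS, QRT, QSU, QTU, RSU

so the chain groups are C_0 ≅ Z^6, C_1 ≅ Z^12, C_2 ≅ Z^6.

Boundary ∂_1: C_1 → C_0 is given by ∂[p,q] = [q] − [p]. For instance
  ∂QT = T − Q.
As a 6×12 matrix over Z this has rank 5, with invariant factors (1,1,1,1,1).

Boundary ∂_2: C_2 → C_1 maps a triangle to the signed sum of its edges. For instance
  ∂QTU = TU − QU + QT,
  ∂PQR = QR − PR + PQ.
The resulting 12×6 matrix has rank 6, and its Smith normal form has invariant factors (1,1,1,1,1,1).

Now H_k = ker ∂_k / im ∂_{k+1}, so:

  H_0: rank C_0 − rank ∂_1 = 6 − 5 = 1, and the invariant factors of ∂_1 are all 1, so H_0 ≅ Z.
  H_1: rank ker ∂_1 − rank ∂_2 = (12 − 5) − 6 = 1, and the invariant factors of ∂_2 are all 1, so H_1 ≅ Z.
  H_2: rank ker ∂_2 − rank ∂_3 = (6 − 6) − 0 = 0, and there is no ∂_3, so H_2 ≅ 0.

Hence the Betti numbers are b_0 = 1, b_1 = 1, b_2 = 0.

b_0 = 1, b_1 = 1, b_2 = 0.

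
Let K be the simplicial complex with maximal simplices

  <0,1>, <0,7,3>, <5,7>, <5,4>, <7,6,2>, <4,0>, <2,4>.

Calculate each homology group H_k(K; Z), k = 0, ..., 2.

H_0 = Z,  H_1 = Z^2,  H_2 = 0.

Take the total order 0 < 1 < 2 < 3 < 4 < 5 < 6 < 7 on the vertex set. Then K (dimension 2) consists of the simplices:

  0-simplices (8): [0], [1], [2], [3], [4], [5], [6], [7]
  1-simplices (11): [0,1], [0,3], [0,4], [0,7], [2,4], [2,6], [2,7], [3,7], [4,5], [5,7], [6,7]
  2-simplices (2): [0,3,7], [2,6,7]

giving chain groups C_0 ≅ Z^8, C_1 ≅ Z^11, C_2 ≅ Z^2.

Boundary ∂_1: C_1 → C_0 maps an edge to its endpoints' difference, ∂[p,q] = q − p. For instance
  ∂[0,7] = [7] − [0].
This gives a 8×11 integer matrix of rank 7; reducing to Smith normal form yields diagonal entries (1,1,1,1,1,1,1).

Boundary ∂_2: C_2 → C_1 maps a triangle to the signed sum of its edges. For instance
  ∂[0,3,7] = [3,7] − [0,7] + [0,3],
  ∂[2,6,7] = [6,7] − [2,7] + [2,6].
The 11×2 boundary matrix has rank 2 and Smith normal form diag(1,1).

Computing H_k = (kernel of ∂_k) / (image of ∂_{k+1}):

  H_0: rank C_0 − rank ∂_1 = 8 − 7 = 1, and the invariant factors of ∂_1 are all 1, so H_0 = Z.
  H_1: rank ker ∂_1 − rank ∂_2 = (11 − 7) − 2 = 2, and the invariant factors of ∂_2 are all 1, so H_1 = Z^2.
  H_2: rank ker ∂_2 − rank ∂_3 = (2 − 2) − 0 = 0, and there is no ∂_3, so H_2 = 0.

As a check, the Euler characteristic is 8 − 11 + 2 = -1, which agrees with 1 − 2 + 0 = -1.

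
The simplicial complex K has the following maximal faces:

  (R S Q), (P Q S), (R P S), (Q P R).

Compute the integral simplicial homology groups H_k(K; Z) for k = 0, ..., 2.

K has 4 vertices, 6 edges, 4 triangles.
rank ∂_0 = 0, rank ∂_1 = 3 ⇒ b_0 = 4 − 0 − 3 = 1; all invariant factors of ∂_1 are 1 so no torsion. So H_0 ≅ Z.
rank ∂_1 = 3, rank ∂_2 = 3 ⇒ b_1 = 6 − 3 − 3 = 0; all invariant factors of ∂_2 are 1 so no torsion. So H_1 ≅ 0.
rank ∂_2 = 3, rank ∂_3 = 0 ⇒ b_2 = 4 − 3 − 0 = 1. So H_2 ≅ Z.

H_0 = Z,  H_1 = 0,  H_2 = Z.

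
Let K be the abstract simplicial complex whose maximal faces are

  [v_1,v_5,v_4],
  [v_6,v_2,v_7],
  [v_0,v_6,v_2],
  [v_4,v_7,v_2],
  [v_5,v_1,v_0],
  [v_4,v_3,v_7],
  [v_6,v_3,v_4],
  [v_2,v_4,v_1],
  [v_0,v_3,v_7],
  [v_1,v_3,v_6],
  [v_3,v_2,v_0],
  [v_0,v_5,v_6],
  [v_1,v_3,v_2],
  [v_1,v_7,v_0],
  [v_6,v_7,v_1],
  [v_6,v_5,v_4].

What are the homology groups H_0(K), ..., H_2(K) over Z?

H_0 = Z,  H_1 = Z^2,  H_2 = Z.

Fix the vertex order v_0 < v_1 < v_2 < v_3 < v_4 < v_5 < v_6 < v_7 and write every simplex with vertices in increasing order. Then dim K = 2 and the simplices of K are:

  0-simplices (8): [v_0], [v_1], [v_2], [v_3], [v_4], [v_5], [v_6], [v_7]
  1-simplices (24): (24 of them)
  2-simplices (16): (16 of them)

giving chain groups C_0 ≅ Z^8, C_1 ≅ Z^24, C_2 ≅ Z^16.

Boundary ∂_1: C_1 → C_0 is given by ∂[p,q] = [q] − [p].
This gives a 8×24 integer matrix of rank 7; reducing to Smith normal form yields diagonal entries (1,1,1,1,1,1,1).

∂_2: C_2 → C_1 acts by ∂[p,q,r] = [q,r] − [p,r] + [p,q]. For instance
  ∂[v_4,v_5,v_6] = [v_5,v_6] − [v_4,v_6] + [v_4,v_5],
  ∂[v_0,v_5,v_6] = [v_5,v_6] − [v_0,v_6] + [v_0,v_5].
As a 24×16 matrix over Z this has rank 15, with invariant factors (1,1,1,1,1,1,1,1,1,1,1,1,1,1,1).

From H_k ≅ ker(∂_k) / im(∂_{k+1}) we obtain:

  H_0: rank C_0 − rank ∂_1 = 8 − 7 = 1, and the invariant factors of ∂_1 are all 1, so H_0 ≅ Z.
  H_1: rank ker ∂_1 − rank ∂_2 = (24 − 7) − 15 = 2, and the invariant factors of ∂_2 are all 1, so H_1 ≅ Z^2.
  H_2: rank ker ∂_2 − rank ∂_3 = (16 − 15) − 0 = 1, and there is no ∂_3, so H_2 ≅ Z.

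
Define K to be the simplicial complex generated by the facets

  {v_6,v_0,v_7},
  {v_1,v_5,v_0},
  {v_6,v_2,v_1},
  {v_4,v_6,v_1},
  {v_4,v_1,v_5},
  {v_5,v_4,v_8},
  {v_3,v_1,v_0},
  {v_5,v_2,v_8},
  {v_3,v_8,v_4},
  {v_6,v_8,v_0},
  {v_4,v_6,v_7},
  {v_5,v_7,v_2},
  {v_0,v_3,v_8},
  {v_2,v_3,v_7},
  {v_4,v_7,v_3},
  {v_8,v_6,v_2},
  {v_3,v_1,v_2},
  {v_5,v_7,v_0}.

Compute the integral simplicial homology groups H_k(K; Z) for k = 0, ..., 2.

H_0 = Z,  H_1 = Z^2,  H_2 = Z.

We work with the vertex ordering v_0 < v_1 < v_2 < v_3 < v_4 < v_5 < v_6 < v_7 < v_8. The simplices of K, each written with vertices in increasing order, are:

  0-simplices (9): [v_0], [v_1], [v_2], [v_3], [v_4], [v_5], [v_6], [v_7], [v_8]
  1-simplices (27): (27 of them)
  2-simplices (18): (18 of them)

giving chain groups C_0 ≅ Z^9, C_1 ≅ Z^27, C_2 ≅ Z^18.

∂_1: C_1 → C_0 maps an edge to its endpoints' difference, ∂[p,q] = q − p. For instance
  ∂[v_2,v_5] = [v_5] − [v_2].
The 9×27 boundary matrix has rank 8 and Smith normal form diag(1,1,1,1,1,1,1,1).

∂_2: C_2 → C_1 maps a triangle to the signed sum of its edges. For instance
  ∂[v_0,v_6,v_7] = [v_6,v_7] − [v_0,v_7] + [v_0,v_6],
  ∂[v_2,v_5,v_7] = [v_5,v_7] − [v_2,v_7] + [v_2,v_5].
As a 27×18 matrix over Z this has rank 17, with invariant factors (1,1,1,1,1,1,1,1,1,1,1,1,1,1,1,1,1).

Reading off H_k = ker ∂_k / im ∂_{k+1}:

  H_0: rank C_0 − rank ∂_1 = 9 − 8 = 1, and the invariant factors of ∂_1 are all 1, so H_0 = Z.
  H_1: rank ker ∂_1 − rank ∂_2 = (27 − 8) − 17 = 2, and the invariant factors of ∂_2 are all 1, so H_1 = Z^2.
  H_2: rank ker ∂_2 − rank ∂_3 = (18 − 17) − 0 = 1, and there is no ∂_3, so H_2 = Z.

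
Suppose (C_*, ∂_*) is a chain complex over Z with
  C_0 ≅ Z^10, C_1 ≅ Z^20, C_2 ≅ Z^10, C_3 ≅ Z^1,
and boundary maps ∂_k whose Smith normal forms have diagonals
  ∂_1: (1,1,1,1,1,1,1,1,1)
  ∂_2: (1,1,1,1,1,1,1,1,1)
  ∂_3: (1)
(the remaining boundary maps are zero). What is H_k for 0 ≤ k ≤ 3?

H_0: b_0 = 10 − 0 − 9 = 1; torsion from ∂_1 factors > 1: none. So H_0 = Z.
H_1: b_1 = 20 − 9 − 9 = 2; torsion from ∂_2 factors > 1: none. So H_1 = Z^2.
H_2: b_2 = 10 − 9 − 1 = 0; torsion from ∂_3 factors > 1: none. So H_2 = 0.
H_3: b_3 = 1 − 1 − 0 = 0; torsion from ∂_4 factors > 1: none. So H_3 = 0.

H_0 = Z,  H_1 = Z^2,  H_2 = 0,  H_3 = 0.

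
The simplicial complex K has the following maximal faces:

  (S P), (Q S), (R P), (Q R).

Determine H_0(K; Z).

H_0 = Z.

Take the total order P < Q < R < S on the vertex set. Then K (dimension 1) consists of the simplices:

  0-simplices (4): P, Q, R, S
  1-simplices (4): PR, PS, QR, QS

Hence C_0 ≅ Z^4, C_1 ≅ Z^4.

The boundary map ∂_1: C_1 → C_0 is given by ∂[p,q] = [q] − [p]. For instance
  ∂PR = R − P.
This gives a 4×4 integer matrix of rank 3; reducing to Smith normal form yields diagonal entries (1,1,1).

From H_k ≅ ker(∂_k) / im(∂_{k+1}) we obtain:

  H_0: rank C_0 − rank ∂_1 = 4 − 3 = 1, and the invariant factors of ∂_1 are all 1, so H_0 ≅ Z.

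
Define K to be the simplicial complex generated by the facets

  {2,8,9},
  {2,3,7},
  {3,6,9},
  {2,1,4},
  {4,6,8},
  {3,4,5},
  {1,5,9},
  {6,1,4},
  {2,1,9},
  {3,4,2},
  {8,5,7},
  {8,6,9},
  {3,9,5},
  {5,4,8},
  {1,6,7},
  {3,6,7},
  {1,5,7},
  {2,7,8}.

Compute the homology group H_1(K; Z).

H_1 = Z^2.

We work with the vertex ordering 1 < 2 < 3 < 4 < 5 < 6 < 7 < 8 < 9. The simplices of K, each written with vertices in increasing order, are:

  0-simplices (9): [1], [2], [3], [4], [5], [6], [7], [8], [9]
  1-simplices (27): (27 of them)
  2-simplices (18): [1,2,4], [1,2,9], [1,4,6], [1,5,7], [1,5,9], [1,6,7], [2,3,4], [2,3,7], [2,7,8], [2,8,9], [3,4,5], [3,5,9], [3,6,7], [3,6,9], [4,5,8], [4,6,8], [5,7,8], [6,8,9]

giving chain groups C_0 ≅ Z^9, C_1 ≅ Z^27, C_2 ≅ Z^18.

The boundary map ∂_1: C_1 → C_0 sends each edge [p,q] (with p < q) to q − p.
The 9×27 boundary matrix has rank 8 and Smith normal form diag(1,1,1,1,1,1,1,1).

The boundary map ∂_2: C_2 → C_1 sends each 2-simplex [p,q,r] to [q,r] − [p,r] + [p,q]. For instance
  ∂[1,5,7] = [5,7] − [1,7] + [1,5],
  ∂[3,6,7] = [6,7] − [3,7] + [3,6].
As a 27×18 matrix over Z this has rank 17, with invariant factors (1,1,1,1,1,1,1,1,1,1,1,1,1,1,1,1,1).

From H_k ≅ ker(∂_k) / im(∂_{k+1}) we obtain:

  H_1: rank ker ∂_1 − rank ∂_2 = (27 − 8) − 17 = 2, and the invariant factors of ∂_2 are all 1, so H_1 ≅ Z^2.

(K is a triangulation of the torus T^2.)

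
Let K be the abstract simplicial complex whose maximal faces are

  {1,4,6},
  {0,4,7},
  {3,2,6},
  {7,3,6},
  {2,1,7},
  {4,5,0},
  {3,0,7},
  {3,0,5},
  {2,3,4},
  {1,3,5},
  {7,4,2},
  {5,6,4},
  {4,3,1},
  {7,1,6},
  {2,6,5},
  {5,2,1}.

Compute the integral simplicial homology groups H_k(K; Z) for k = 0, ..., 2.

H_0 = Z,  H_1 = Z^2,  H_2 = Z.

We work with the vertex ordering 0 < 1 < 2 < 3 < 4 < 5 < 6 < 7. The simplices of K, each written with vertices in increasing order, are:

  0-simplices (8): [0], [1], [2], [3], [4], [5], [6], [7]
  1-simplices (24): (24 of them)
  2-simplices (16): [0,3,5], [0,3,7], [0,4,5], [0,4,7], [1,2,5], [1,2,7], [1,3,4], [1,3,5], [1,4,6], [1,6,7], [2,3,4], [2,3,6], [2,4,7], [2,5,6], [3,6,7], [4,5,6]

Hence C_0 ≅ Z^8, C_1 ≅ Z^24, C_2 ≅ Z^16.

∂_1: C_1 → C_0 sends each edge [p,q] (with p < q) to q − p.
The resulting 8×24 matrix has rank 7, and its Smith normal form has invariant factors (1,1,1,1,1,1,1).

∂_2: C_2 → C_1 acts by ∂[p,q,r] = [q,r] − [p,r] + [p,q]. For instance
  ∂[1,6,7] = [6,7] − [1,7] + [1,6],
  ∂[2,3,4] = [3,4] − [2,4] + [2,3].
The resulting 24×16 matrix has rank 15, and its Smith normal form has invariant factors (1,1,1,1,1,1,1,1,1,1,1,1,1,1,1).

From H_k ≅ ker(∂_k) / im(∂_{k+1}) we obtain:

  H_0: rank C_0 − rank ∂_1 = 8 − 7 = 1, and the invariant factors of ∂_1 are all 1, so H_0 = Z.
  H_1: rank ker ∂_1 − rank ∂_2 = (24 − 7) − 15 = 2, and the invariant factors of ∂_2 are all 1, so H_1 = Z^2.
  H_2: rank ker ∂_2 − rank ∂_3 = (16 − 15) − 0 = 1, and there is no ∂_3, so H_2 = Z.

As a check, the Euler characteristic is 8 − 24 + 16 = 0, which agrees with 1 − 2 + 1 = 0.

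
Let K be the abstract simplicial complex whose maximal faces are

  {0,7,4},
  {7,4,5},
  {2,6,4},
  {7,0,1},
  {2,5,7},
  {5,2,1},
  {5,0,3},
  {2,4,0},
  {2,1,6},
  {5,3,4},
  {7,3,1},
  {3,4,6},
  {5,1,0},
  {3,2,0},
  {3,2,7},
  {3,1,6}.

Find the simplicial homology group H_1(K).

H_1 = Z^2.

Order the vertices as 0 < 1 < 2 < 3 < 4 < 5 < 6 < 7. Listing each simplex with vertices in this order, K has dimension 2 with simplices:

  0-simplices (8): [0], [1], [2], [3], [4], [5], [6], [7]
  1-simplices (24): (24 of them)
  2-simplices (16): [0,1,5], [0,1,7], [0,2,3], [0,2,4], [0,3,5], [0,4,7], [1,2,5], [1,2,6], [1,3,6], [1,3,7], [2,3,7], [2,4,6], [2,5,7], [3,4,5], [3,4,6], [4,5,7]

so the chain groups are C_0 ≅ Z^8, C_1 ≅ Z^24, C_2 ≅ Z^16.

Boundary ∂_1: C_1 → C_0 maps an edge to its endpoints' difference, ∂[p,q] = q − p. For instance
  ∂[2,5] = [5] − [2].
This gives a 8×24 integer matrix of rank 7; reducing to Smith normal form yields diagonal entries (1,1,1,1,1,1,1).

∂_2: C_2 → C_1 sends each 2-simplex [p,q,r] to [q,r] − [p,r] + [p,q]. For instance
  ∂[4,5,7] = [5,7] − [4,7] + [4,5],
  ∂[1,3,7] = [3,7] − [1,7] + [1,3].
This gives a 24×16 integer matrix of rank 15; reducing to Smith normal form yields diagonal entries (1,1,1,1,1,1,1,1,1,1,1,1,1,1,1).

Now H_k = ker ∂_k / im ∂_{k+1}, so:

  H_1: rank ker ∂_1 − rank ∂_2 = (24 − 7) − 15 = 2, and the invariant factors of ∂_2 are all 1, so H_1 ≅ Z^2.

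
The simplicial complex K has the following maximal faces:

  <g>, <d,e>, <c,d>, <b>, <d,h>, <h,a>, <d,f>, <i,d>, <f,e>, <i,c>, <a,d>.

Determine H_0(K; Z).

H_0 ≅ Z^3.

We work with the vertex ordering a < b < c < d < e < f < g < h < i. The simplices of K, each written with vertices in increasing order, are:

  0-simplices (9): a, b, c, d, e, f, g, h, i
  1-simplices (9): ad, ah, cd, ci, de, df, dh, di, ef

Hence C_0 ≅ Z^9, C_1 ≅ Z^9.

The boundary map ∂_1: C_1 → C_0 sends each edge [p,q] (with p < q) to q − p. For instance
  ∂ah = h − a.
The 9×9 boundary matrix has rank 6 and Smith normal form diag(1,1,1,1,1,1).

Reading off H_k = ker ∂_k / im ∂_{k+1}:

  H_0: rank C_0 − rank ∂_1 = 9 − 6 = 3, and the invariant factors of ∂_1 are all 1, so H_0 ≅ Z^3.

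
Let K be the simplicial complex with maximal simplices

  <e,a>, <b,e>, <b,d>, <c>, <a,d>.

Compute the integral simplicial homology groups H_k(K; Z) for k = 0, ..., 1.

H_0 ≅ Z^2,  H_1 ≅ Z.

Order the vertices as a < b < c < d < e. Listing each simplex with vertices in this order, K has dimension 1 with simplices:

  0-simplices (5): a, b, c, d, e
  1-simplices (4): ad, ae, bd, be

giving chain groups C_0 ≅ Z^5, C_1 ≅ Z^4.

The boundary map ∂_1: C_1 → C_0 is given by ∂[p,q] = [q] − [p].
The resulting 5×4 matrix has rank 3, and its Smith normal form has invariant factors (1,1,1).

Now H_k = ker ∂_k / im ∂_{k+1}, so:

  H_0: rank C_0 − rank ∂_1 = 5 − 3 = 2, and the invariant factors of ∂_1 are all 1, so H_0 = Z^2.
  H_1: rank ker ∂_1 − rank ∂_2 = (4 − 3) − 0 = 1, and there is no ∂_2, so H_1 = Z.

As a check, the Euler characteristic is 5 − 4 = 1, which agrees with 2 − 1 = 1.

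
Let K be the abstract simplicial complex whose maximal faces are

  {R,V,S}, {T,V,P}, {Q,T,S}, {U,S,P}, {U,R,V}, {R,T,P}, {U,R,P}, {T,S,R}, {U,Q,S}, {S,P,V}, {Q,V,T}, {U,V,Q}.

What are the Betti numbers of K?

b_0 = 1, b_1 = 0, b_2 = 0.

Take the total order P < Q < R < S < T < U < V on the vertex set. Then K (dimension 2) consists of the simplices:

  0-simplices (7): P, Q, R, S, T, U, V
  1-simplices (18): PR, PS, PT, PU, PV, QS, QT, QU, QV, RS, RT, RU, RV, ST, SU, SV, TV, UV
  2-simplices (12): PRT, PRU, PSU, PSV, PTV, QST, QSU, QTV, QUV, RST, RSV, RUV

giving chain groups C_0 ≅ Z^7, C_1 ≅ Z^18, C_2 ≅ Z^12.

Boundary ∂_1: C_1 → C_0 sends each edge [p,q] (with p < q) to q − p. For instance
  ∂ST = T − S.
The 7×18 boundary matrix has rank 6 and Smith normal form diag(1,1,1,1,1,1).

Boundary ∂_2: C_2 → C_1 sends each 2-simplex [p,q,r] to [q,r] − [p,r] + [p,q]. For instance
  ∂QSU = SU − QU + QS,
  ∂PSU = SU − PU + PS.
As a 18×12 matrix over Z this has rank 12, with invariant factors (1,1,1,1,1,1,1,1,1,1,1,2).

From H_k ≅ ker(∂_k) / im(∂_{k+1}) we obtain:

  H_0: rank C_0 − rank ∂_1 = 7 − 6 = 1, and the invariant factors of ∂_1 are all 1, so H_0 ≅ Z.
  H_1: rank ker ∂_1 − rank ∂_2 = (18 − 6) − 12 = 0, and ∂_2 has invariant factor 2 > 1, so H_1 ≅ Z/2.
  H_2: rank ker ∂_2 − rank ∂_3 = (12 − 12) − 0 = 0, and there is no ∂_3, so H_2 ≅ 0.

(K is a triangulation of the real projective plane RP^2.)

Hence the Betti numbers are b_0 = 1, b_1 = 0, b_2 = 0.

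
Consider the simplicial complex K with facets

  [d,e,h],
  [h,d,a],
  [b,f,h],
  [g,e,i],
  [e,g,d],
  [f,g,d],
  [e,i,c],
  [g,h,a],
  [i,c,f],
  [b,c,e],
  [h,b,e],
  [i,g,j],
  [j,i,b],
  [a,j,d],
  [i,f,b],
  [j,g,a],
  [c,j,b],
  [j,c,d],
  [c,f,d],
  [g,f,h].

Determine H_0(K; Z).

Order the vertices as a < b < c < d < e < f < g < h < i < j. Listing each simplex with vertices in this order, K has dimension 2 with simplices:

  0-simplices (10): a, b, c, d, e, f, g, h, i, j
  1-simplices (30): ad, ag, ah, aj, bc, be, bf, bh, bi, bj, cd, ce, cf, ci, cj, de, df, dg, dh, dj, eg, eh, ei, fg, fh, fi, gh, gi, gj, ij
  2-simplices (20): adh, adj, agh, agj, bce, bcj, beh, bfh, bfi, bij, cdf, cdj, cei, cfi, deg, deh, dfg, egi, fgh, gij

so the chain groups are C_0 ≅ Z^10, C_1 ≅ Z^30, C_2 ≅ Z^20.

∂_1: C_1 → C_0 maps an edge to its endpoints' difference, ∂[p,q] = q − p. For instance
  ∂ad = d − a.
As a 10×30 matrix over Z this has rank 9, with invariant factors (1,1,1,1,1,1,1,1,1).

The boundary map ∂_2: C_2 → C_1 maps a triangle to the signed sum of its edges. For instance
  ∂bcj = cj − bj + bc,
  ∂agj = gj − aj + ag.
This gives a 30×20 integer matrix of rank 20; reducing to Smith normal form yields diagonal entries (1,1,1,1,1,1,1,1,1,1,1,1,1,1,1,1,1,1,1,2).

From H_k ≅ ker(∂_k) / im(∂_{k+1}) we obtain:

  H_0: rank C_0 − rank ∂_1 = 10 − 9 = 1, and the invariant factors of ∂_1 are all 1, so H_0 = Z.

(K is a triangulation of the Klein bottle.)

H_0 = Z.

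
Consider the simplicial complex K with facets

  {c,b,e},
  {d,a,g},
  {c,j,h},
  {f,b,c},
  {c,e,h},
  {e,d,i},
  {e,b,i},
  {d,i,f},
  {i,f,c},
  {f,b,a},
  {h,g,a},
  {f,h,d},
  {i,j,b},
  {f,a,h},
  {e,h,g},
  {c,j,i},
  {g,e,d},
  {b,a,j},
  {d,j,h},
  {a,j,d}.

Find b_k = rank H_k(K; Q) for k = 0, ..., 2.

b_0 = 1, b_1 = 1, b_2 = 0.

Take the total order a < b < c < d < e < f < g < h < i < j on the vertex set. Then K (dimension 2) consists of the simplices:

  0-simplices (10): a, b, c, d, e, f, g, h, i, j
  1-simplices (30): ab, ad, af, ag, ah, aj, bc, be, bf, bi, bj, ce, cf, ch, ci, cj, de, df, dg, dh, di, dj, eg, eh, ei, fh, fi, gh, hj, ij
  2-simplices (20): abf, abj, adg, adj, afh, agh, bce, bcf, bei, bij, ceh, cfi, chj, cij, deg, dei, dfh, dfi, dhj, egh

giving chain groups C_0 ≅ Z^10, C_1 ≅ Z^30, C_2 ≅ Z^20.

The boundary map ∂_1: C_1 → C_0 maps an edge to its endpoints' difference, ∂[p,q] = q − p. For instance
  ∂de = e − d.
The 10×30 boundary matrix has rank 9 and Smith normal form diag(1,1,1,1,1,1,1,1,1).

The boundary map ∂_2: C_2 → C_1 sends each 2-simplex [p,q,r] to [q,r] − [p,r] + [p,q]. For instance
  ∂adg = dg − ag + ad,
  ∂adj = dj − aj + ad.
The resulting 30×20 matrix has rank 20, and its Smith normal form has invariant factors (1,1,1,1,1,1,1,1,1,1,1,1,1,1,1,1,1,1,1,2).

Reading off H_k = ker ∂_k / im ∂_{k+1}:

  H_0: rank C_0 − rank ∂_1 = 10 − 9 = 1, and the invariant factors of ∂_1 are all 1, so H_0 ≅ Z.
  H_1: rank ker ∂_1 − rank ∂_2 = (30 − 9) − 20 = 1, and ∂_2 has invariant factor 2 > 1, so H_1 ≅ Z × Z/2.
  H_2: rank ker ∂_2 − rank ∂_3 = (20 − 20) − 0 = 0, and there is no ∂_3, so H_2 ≅ 0.

As a check, the Euler characteristic is 10 − 30 + 20 = 0, which agrees with 1 − 1 + 0 = 0.

Hence the Betti numbers are b_0 = 1, b_1 = 1, b_2 = 0.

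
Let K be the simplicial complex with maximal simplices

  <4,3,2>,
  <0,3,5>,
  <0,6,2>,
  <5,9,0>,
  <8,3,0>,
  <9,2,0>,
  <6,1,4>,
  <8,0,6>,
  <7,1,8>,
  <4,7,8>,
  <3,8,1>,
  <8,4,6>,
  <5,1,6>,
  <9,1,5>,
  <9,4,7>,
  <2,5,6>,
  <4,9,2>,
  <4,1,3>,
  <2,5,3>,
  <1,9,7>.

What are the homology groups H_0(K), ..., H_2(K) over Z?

We work with the vertex ordering 0 < 1 < 2 < 3 < 4 < 5 < 6 < 7 < 8 < 9. The simplices of K, each written with vertices in increasing order, are:

  0-simplices (10): [0], [1], [2], [3], [4], [5], [6], [7], [8], [9]
  1-simplices (30): (30 of them)
  2-simplices (20): (20 of them)

giving chain groups C_0 ≅ Z^10, C_1 ≅ Z^30, C_2 ≅ Z^20.

∂_1: C_1 → C_0 maps an edge to its endpoints' difference, ∂[p,q] = q − p. For instance
  ∂[3,8] = [8] − [3].
As a 10×30 matrix over Z this has rank 9, with invariant factors (1,1,1,1,1,1,1,1,1).

∂_2: C_2 → C_1 acts by ∂[p,q,r] = [q,r] − [p,r] + [p,q]. For instance
  ∂[0,3,5] = [3,5] − [0,5] + [0,3],
  ∂[4,7,8] = [7,8] − [4,8] + [4,7].
The 30×20 boundary matrix has rank 20 and Smith normal form diag(1,1,1,1,1,1,1,1,1,1,1,1,1,1,1,1,1,1,1,2).

Reading off H_k = ker ∂_k / im ∂_{k+1}:

  H_0: rank C_0 − rank ∂_1 = 10 − 9 = 1, and the invariant factors of ∂_1 are all 1, so H_0 = Z.
  H_1: rank ker ∂_1 − rank ∂_2 = (30 − 9) − 20 = 1, and ∂_2 has invariant factor 2 > 1, so H_1 = Z ⊕ Z/2.
  H_2: rank ker ∂_2 − rank ∂_3 = (20 − 20) − 0 = 0, and there is no ∂_3, so H_2 = 0.

H_0 = Z,  H_1 = Z ⊕ Z/2,  H_2 = 0.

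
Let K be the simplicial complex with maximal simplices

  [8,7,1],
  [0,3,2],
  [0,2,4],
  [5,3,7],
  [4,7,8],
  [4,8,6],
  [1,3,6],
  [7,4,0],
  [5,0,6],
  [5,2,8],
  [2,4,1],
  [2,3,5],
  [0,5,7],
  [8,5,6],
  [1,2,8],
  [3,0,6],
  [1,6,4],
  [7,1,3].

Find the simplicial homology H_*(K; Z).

H_0 = Z,  H_1 = Z ⊕ Z/2Z,  H_2 = 0.

Order the vertices as 0 < 1 < 2 < 3 < 4 < 5 < 6 < 7 < 8. Listing each simplex with vertices in this order, K has dimension 2 with simplices:

  0-simplices (9): [0], [1], [2], [3], [4], [5], [6], [7], [8]
  1-simplices (27): (27 of them)
  2-simplices (18): [0,2,3], [0,2,4], [0,3,6], [0,4,7], [0,5,6], [0,5,7], [1,2,4], [1,2,8], [1,3,6], [1,3,7], [1,4,6], [1,7,8], [2,3,5], [2,5,8], [3,5,7], [4,6,8], [4,7,8], [5,6,8]

giving chain groups C_0 ≅ Z^9, C_1 ≅ Z^27, C_2 ≅ Z^18.

∂_1: C_1 → C_0 maps an edge to its endpoints' difference, ∂[p,q] = q − p.
As a 9×27 matrix over Z this has rank 8, with invariant factors (1,1,1,1,1,1,1,1).

The boundary map ∂_2: C_2 → C_1 maps a triangle to the signed sum of its edges. For instance
  ∂[0,3,6] = [3,6] − [0,6] + [0,3],
  ∂[1,7,8] = [7,8] − [1,8] + [1,7].
This gives a 27×18 integer matrix of rank 18; reducing to Smith normal form yields diagonal entries (1,1,1,1,1,1,1,1,1,1,1,1,1,1,1,1,1,2).

From H_k ≅ ker(∂_k) / im(∂_{k+1}) we obtain:

  H_0: rank C_0 − rank ∂_1 = 9 − 8 = 1, and the invariant factors of ∂_1 are all 1, so H_0 ≅ Z.
  H_1: rank ker ∂_1 − rank ∂_2 = (27 − 8) − 18 = 1, and ∂_2 has invariant factor 2 > 1, so H_1 ≅ Z ⊕ Z/2Z.
  H_2: rank ker ∂_2 − rank ∂_3 = (18 − 18) − 0 = 0, and there is no ∂_3, so H_2 ≅ 0.

As a check, the Euler characteristic is 9 − 27 + 18 = 0, which agrees with 1 − 1 + 0 = 0.
(K is a triangulation of the Klein bottle.)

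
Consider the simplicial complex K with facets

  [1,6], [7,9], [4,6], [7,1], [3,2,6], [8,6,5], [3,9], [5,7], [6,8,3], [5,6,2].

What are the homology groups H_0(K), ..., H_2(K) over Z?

H_0 = Z,  H_1 = Z^2,  H_2 = 0.

K has 9 vertices, 14 edges, 4 triangles.
rank ∂_0 = 0, rank ∂_1 = 8 ⇒ b_0 = 9 − 0 − 8 = 1; all invariant factors of ∂_1 are 1 so no torsion. So H_0 = Z.
rank ∂_1 = 8, rank ∂_2 = 4 ⇒ b_1 = 14 − 8 − 4 = 2; all invariant factors of ∂_2 are 1 so no torsion. So H_1 = Z^2.
rank ∂_2 = 4, rank ∂_3 = 0 ⇒ b_2 = 4 − 4 − 0 = 0. So H_2 = 0.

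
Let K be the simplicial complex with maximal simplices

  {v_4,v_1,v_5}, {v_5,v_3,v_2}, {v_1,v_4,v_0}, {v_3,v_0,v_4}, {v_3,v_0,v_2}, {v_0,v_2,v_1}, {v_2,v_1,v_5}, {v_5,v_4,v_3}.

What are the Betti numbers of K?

K has 6 vertices, 12 edges, 8 triangles.
rank ∂_0 = 0, rank ∂_1 = 5 ⇒ b_0 = 6 − 0 − 5 = 1; all invariant factors of ∂_1 are 1 so no torsion. So H_0 = Z.
rank ∂_1 = 5, rank ∂_2 = 7 ⇒ b_1 = 12 − 5 − 7 = 0; all invariant factors of ∂_2 are 1 so no torsion. So H_1 = 0.
rank ∂_2 = 7, rank ∂_3 = 0 ⇒ b_2 = 8 − 7 − 0 = 1. So H_2 = Z.

b_0 = 1, b_1 = 0, b_2 = 1.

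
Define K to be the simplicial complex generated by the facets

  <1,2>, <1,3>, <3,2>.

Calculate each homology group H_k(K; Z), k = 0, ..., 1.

K has 3 vertices, 3 edges.
rank ∂_0 = 0, rank ∂_1 = 2 ⇒ b_0 = 3 − 0 − 2 = 1; all invariant factors of ∂_1 are 1 so no torsion. So H_0 ≅ Z.
rank ∂_1 = 2, rank ∂_2 = 0 ⇒ b_1 = 3 − 2 − 0 = 1. So H_1 ≅ Z.

H_0 = Z,  H_1 = Z.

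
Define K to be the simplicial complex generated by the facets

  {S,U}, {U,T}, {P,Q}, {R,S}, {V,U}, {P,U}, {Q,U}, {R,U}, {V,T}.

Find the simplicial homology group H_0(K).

H_0 = Z.

Order the vertices as P < Q < R < S < T < U < V. Listing each simplex with vertices in this order, K has dimension 1 with simplices:

  0-simplices (7): P, Q, R, S, T, U, V
  1-simplices (9): PQ, PU, QU, RS, RU, SU, TU, TV, UV

so the chain groups are C_0 ≅ Z^7, C_1 ≅ Z^9.

Boundary ∂_1: C_1 → C_0 is given by ∂[p,q] = [q] − [p]. For instance
  ∂UV = V − U.
The 7×9 boundary matrix has rank 6 and Smith normal form diag(1,1,1,1,1,1).

From H_k ≅ ker(∂_k) / im(∂_{k+1}) we obtain:

  H_0: rank C_0 − rank ∂_1 = 7 − 6 = 1, and the invariant factors of ∂_1 are all 1, so H_0 = Z.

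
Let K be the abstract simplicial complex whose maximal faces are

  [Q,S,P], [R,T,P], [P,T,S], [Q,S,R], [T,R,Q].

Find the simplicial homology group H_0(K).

H_0 = Z.

Fix the vertex order P < Q < R < S < T and write every simplex with vertices in increasing order. Then dim K = 2 and the simplices of K are:

  0-simplices (5): P, Q, R, S, T
  1-simplices (10): PQ, PR, PS, PT, QR, QS, QT, RS, RT, ST
  2-simplices (5): PQS, PRT, PST, QRS, QRT

Hence C_0 ≅ Z^5, C_1 ≅ Z^10, C_2 ≅ Z^5.

The boundary map ∂_1: C_1 → C_0 sends each edge [p,q] (with p < q) to q − p.
As a 5×10 matrix over Z this has rank 4, with invariant factors (1,1,1,1).

The boundary map ∂_2: C_2 → C_1 maps a triangle to the signed sum of its edges. For instance
  ∂QRS = RS − QS + QR,
  ∂PST = ST − PT + PS.
As a 10×5 matrix over Z this has rank 5, with invariant factors (1,1,1,1,1).

Reading off H_k = ker ∂_k / im ∂_{k+1}:

  H_0: rank C_0 − rank ∂_1 = 5 − 4 = 1, and the invariant factors of ∂_1 are all 1, so H_0 ≅ Z.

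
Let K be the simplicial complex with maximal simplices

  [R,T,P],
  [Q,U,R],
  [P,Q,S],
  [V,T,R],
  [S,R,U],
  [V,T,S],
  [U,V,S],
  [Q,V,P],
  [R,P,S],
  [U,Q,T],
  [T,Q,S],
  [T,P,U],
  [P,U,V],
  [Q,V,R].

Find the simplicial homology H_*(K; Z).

H_0 ≅ Z,  H_1 ≅ Z^2,  H_2 ≅ Z.

Take the total order P < Q < R < S < T < U < V on the vertex set. Then K (dimension 2) consists of the simplices:

  0-simplices (7): P, Q, R, S, T, U, V
  1-simplices (21): PQ, PR, PS, PT, PU, PV, QR, QS, QT, QU, QV, RS, RT, RU, RV, ST, SU, SV, TU, TV, UV
  2-simplices (14): PQS, PQV, PRS, PRT, PTU, PUV, QRU, QRV, QST, QTU, RSU, RTV, STV, SUV

Hence C_0 ≅ Z^7, C_1 ≅ Z^21, C_2 ≅ Z^14.

Boundary ∂_1: C_1 → C_0 sends each edge [p,q] (with p < q) to q − p.
The 7×21 boundary matrix has rank 6 and Smith normal form diag(1,1,1,1,1,1).

Boundary ∂_2: C_2 → C_1 maps a triangle to the signed sum of its edges. For instance
  ∂PUV = UV − PV + PU,
  ∂PRS = RS − PS + PR.
As a 21×14 matrix over Z this has rank 13, with invariant factors (1,1,1,1,1,1,1,1,1,1,1,1,1).

From H_k ≅ ker(∂_k) / im(∂_{k+1}) we obtain:

  H_0: rank C_0 − rank ∂_1 = 7 − 6 = 1, and the invariant factors of ∂_1 are all 1, so H_0 = Z.
  H_1: rank ker ∂_1 − rank ∂_2 = (21 − 6) − 13 = 2, and the invariant factors of ∂_2 are all 1, so H_1 = Z^2.
  H_2: rank ker ∂_2 − rank ∂_3 = (14 − 13) − 0 = 1, and there is no ∂_3, so H_2 = Z.

As a check, the Euler characteristic is 7 − 21 + 14 = 0, which agrees with 1 − 2 + 1 = 0.
(K is a triangulation of the torus T^2.)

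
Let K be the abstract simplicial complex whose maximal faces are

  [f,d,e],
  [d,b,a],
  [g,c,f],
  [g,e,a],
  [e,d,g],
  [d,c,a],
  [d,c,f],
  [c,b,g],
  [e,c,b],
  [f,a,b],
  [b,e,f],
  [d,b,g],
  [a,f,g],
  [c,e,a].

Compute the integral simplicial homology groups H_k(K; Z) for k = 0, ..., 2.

Fix the vertex order a < b < c < d < e < f < g and write every simplex with vertices in increasing order. Then dim K = 2 and the simplices of K are:

  0-simplices (7): a, b, c, d, e, f, g
  1-simplices (21): ab, ac, ad, ae, af, ag, bc, bd, be, bf, bg, cd, ce, cf, cg, de, df, dg, ef, eg, fg
  2-simplices (14): abd, abf, acd, ace, aeg, afg, bce, bcg, bdg, bef, cdf, cfg, def, deg

so the chain groups are C_0 ≅ Z^7, C_1 ≅ Z^21, C_2 ≅ Z^14.

Boundary ∂_1: C_1 → C_0 sends each edge [p,q] (with p < q) to q − p.
The 7×21 boundary matrix has rank 6 and Smith normal form diag(1,1,1,1,1,1).

Boundary ∂_2: C_2 → C_1 acts by ∂[p,q,r] = [q,r] − [p,r] + [p,q]. For instance
  ∂abf = bf − af + ab,
  ∂afg = fg − ag + af.
As a 21×14 matrix over Z this has rank 13, with invariant factors (1,1,1,1,1,1,1,1,1,1,1,1,1).

Now H_k = ker ∂_k / im ∂_{k+1}, so:

  H_0: rank C_0 − rank ∂_1 = 7 − 6 = 1, and the invariant factors of ∂_1 are all 1, so H_0 ≅ Z.
  H_1: rank ker ∂_1 − rank ∂_2 = (21 − 6) − 13 = 2, and the invariant factors of ∂_2 are all 1, so H_1 ≅ Z^2.
  H_2: rank ker ∂_2 − rank ∂_3 = (14 − 13) − 0 = 1, and there is no ∂_3, so H_2 ≅ Z.

As a check, the Euler characteristic is 7 − 21 + 14 = 0, which agrees with 1 − 2 + 1 = 0.
(K is a triangulation of the torus T^2.)

H_0 ≅ Z,  H_1 ≅ Z^2,  H_2 ≅ Z.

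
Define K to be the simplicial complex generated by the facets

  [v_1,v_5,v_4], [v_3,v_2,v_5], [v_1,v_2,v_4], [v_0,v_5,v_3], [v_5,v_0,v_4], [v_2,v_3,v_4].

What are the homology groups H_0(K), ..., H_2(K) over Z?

H_0 ≅ Z,  H_1 ≅ Z,  H_2 = 0.

Order the vertices as v_0 < v_1 < v_2 < v_3 < v_4 < v_5. Listing each simplex with vertices in this order, K has dimension 2 with simplices:

  0-simplices (6): [v_0], [v_1], [v_2], [v_3], [v_4], [v_5]
  1-simplices (12): [v_0,v_3], [v_0,v_4], [v_0,v_5], [v_1,v_2], [v_1,v_4], [v_1,v_5], [v_2,v_3], [v_2,v_4], [v_2,v_5], [v_3,v_4], [v_3,v_5], [v_4,v_5]
  2-simplices (6): [v_0,v_3,v_5], [v_0,v_4,v_5], [v_1,v_2,v_4], [v_1,v_4,v_5], [v_2,v_3,v_4], [v_2,v_3,v_5]

so the chain groups are C_0 ≅ Z^6, C_1 ≅ Z^12, C_2 ≅ Z^6.

∂_1: C_1 → C_0 sends each edge [p,q] (with p < q) to q − p. For instance
  ∂[v_3,v_5] = [v_5] − [v_3].
The resulting 6×12 matrix has rank 5, and its Smith normal form has invariant factors (1,1,1,1,1).

∂_2: C_2 → C_1 acts by ∂[p,q,r] = [q,r] − [p,r] + [p,q]. For instance
  ∂[v_0,v_3,v_5] = [v_3,v_5] − [v_0,v_5] + [v_0,v_3],
  ∂[v_2,v_3,v_5] = [v_3,v_5] − [v_2,v_5] + [v_2,v_3].
As a 12×6 matrix over Z this has rank 6, with invariant factors (1,1,1,1,1,1).

Computing H_k = (kernel of ∂_k) / (image of ∂_{k+1}):

  H_0: rank C_0 − rank ∂_1 = 6 − 5 = 1, and the invariant factors of ∂_1 are all 1, so H_0 ≅ Z.
  H_1: rank ker ∂_1 − rank ∂_2 = (12 − 5) − 6 = 1, and the invariant factors of ∂_2 are all 1, so H_1 ≅ Z.
  H_2: rank ker ∂_2 − rank ∂_3 = (6 − 6) − 0 = 0, and there is no ∂_3, so H_2 ≅ 0.

As a check, the Euler characteristic is 6 − 12 + 6 = 0, which agrees with 1 − 1 + 0 = 0.
(K is a triangulation of the cylinder S^1 x I.)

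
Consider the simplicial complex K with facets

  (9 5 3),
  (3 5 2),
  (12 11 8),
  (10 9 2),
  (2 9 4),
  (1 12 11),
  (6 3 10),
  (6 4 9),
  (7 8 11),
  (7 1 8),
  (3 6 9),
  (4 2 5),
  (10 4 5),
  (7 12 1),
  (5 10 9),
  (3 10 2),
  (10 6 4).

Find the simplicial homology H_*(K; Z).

H_0 ≅ Z^2,  H_1 ≅ Z ⊕ Z_2,  H_2 = 0.

Take the total order 1 < 2 < 3 < 4 < 5 < 6 < 7 < 8 < 9 < 10 < 11 < 12 on the vertex set. Then K (dimension 2) consists of the simplices:

  0-simplices (12): [1], [2], [3], [4], [5], [6], [7], [8], [9], [10], [11], [12]
  1-simplices (28): (28 of them)
  2-simplices (17): (17 of them)

so the chain groups are C_0 ≅ Z^12, C_1 ≅ Z^28, C_2 ≅ Z^17.

∂_1: C_1 → C_0 sends each edge [p,q] (with p < q) to q − p. For instance
  ∂[2,5] = [5] − [2].
This gives a 12×28 integer matrix of rank 10; reducing to Smith normal form yields diagonal entries (1,1,1,1,1,1,1,1,1,1).

The boundary map ∂_2: C_2 → C_1 acts by ∂[p,q,r] = [q,r] − [p,r] + [p,q]. For instance
  ∂[4,5,10] = [5,10] − [4,10] + [4,5],
  ∂[2,3,5] = [3,5] − [2,5] + [2,3].
The resulting 28×17 matrix has rank 17, and its Smith normal form has invariant factors (1,1,1,1,1,1,1,1,1,1,1,1,1,1,1,1,2).

Computing H_k = (kernel of ∂_k) / (image of ∂_{k+1}):

  H_0: rank C_0 − rank ∂_1 = 12 − 10 = 2, and the invariant factors of ∂_1 are all 1, so H_0 ≅ Z^2.
  H_1: rank ker ∂_1 − rank ∂_2 = (28 − 10) − 17 = 1, and ∂_2 has invariant factor 2 > 1, so H_1 ≅ Z ⊕ Z_2.
  H_2: rank ker ∂_2 − rank ∂_3 = (17 − 17) − 0 = 0, and there is no ∂_3, so H_2 ≅ 0.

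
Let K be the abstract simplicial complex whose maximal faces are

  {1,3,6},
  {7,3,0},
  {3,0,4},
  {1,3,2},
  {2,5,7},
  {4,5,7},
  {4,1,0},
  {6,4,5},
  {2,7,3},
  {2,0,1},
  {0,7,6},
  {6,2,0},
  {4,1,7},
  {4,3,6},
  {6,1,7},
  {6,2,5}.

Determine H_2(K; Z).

Take the total order 0 < 1 < 2 < 3 < 4 < 5 < 6 < 7 on the vertex set. Then K (dimension 2) consists of the simplices:

  0-simplices (8): [0], [1], [2], [3], [4], [5], [6], [7]
  1-simplices (24): (24 of them)
  2-simplices (16): [0,1,2], [0,1,4], [0,2,6], [0,3,4], [0,3,7], [0,6,7], [1,2,3], [1,3,6], [1,4,7], [1,6,7], [2,3,7], [2,5,6], [2,5,7], [3,4,6], [4,5,6], [4,5,7]

giving chain groups C_0 ≅ Z^8, C_1 ≅ Z^24, C_2 ≅ Z^16.

The boundary map ∂_1: C_1 → C_0 is given by ∂[p,q] = [q] − [p]. For instance
  ∂[0,4] = [4] − [0].
The resulting 8×24 matrix has rank 7, and its Smith normal form has invariant factors (1,1,1,1,1,1,1).

The boundary map ∂_2: C_2 → C_1 maps a triangle to the signed sum of its edges. For instance
  ∂[0,1,4] = [1,4] − [0,4] + [0,1],
  ∂[0,3,4] = [3,4] − [0,4] + [0,3].
The 24×16 boundary matrix has rank 15 and Smith normal form diag(1,1,1,1,1,1,1,1,1,1,1,1,1,1,1).

Computing H_k = (kernel of ∂_k) / (image of ∂_{k+1}):

  H_2: rank ker ∂_2 − rank ∂_3 = (16 − 15) − 0 = 1, and there is no ∂_3, so H_2 ≅ Z.

H_2 ≅ Z.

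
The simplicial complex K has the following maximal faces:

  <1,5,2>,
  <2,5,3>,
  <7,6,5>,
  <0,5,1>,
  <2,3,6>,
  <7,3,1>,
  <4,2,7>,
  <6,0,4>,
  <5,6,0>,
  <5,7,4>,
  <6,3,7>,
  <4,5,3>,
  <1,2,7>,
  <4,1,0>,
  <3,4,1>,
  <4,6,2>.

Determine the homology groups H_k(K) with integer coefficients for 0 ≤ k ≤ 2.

Order the vertices as 0 < 1 < 2 < 3 < 4 < 5 < 6 < 7. Listing each simplex with vertices in this order, K has dimension 2 with simplices:

  0-simplices (8): [0], [1], [2], [3], [4], [5], [6], [7]
  1-simplices (24): (24 of them)
  2-simplices (16): [0,1,4], [0,1,5], [0,4,6], [0,5,6], [1,2,5], [1,2,7], [1,3,4], [1,3,7], [2,3,5], [2,3,6], [2,4,6], [2,4,7], [3,4,5], [3,6,7], [4,5,7], [5,6,7]

giving chain groups C_0 ≅ Z^8, C_1 ≅ Z^24, C_2 ≅ Z^16.

The boundary map ∂_1: C_1 → C_0 maps an edge to its endpoints' difference, ∂[p,q] = q − p. For instance
  ∂[0,6] = [6] − [0].
This gives a 8×24 integer matrix of rank 7; reducing to Smith normal form yields diagonal entries (1,1,1,1,1,1,1).

∂_2: C_2 → C_1 acts by ∂[p,q,r] = [q,r] − [p,r] + [p,q]. For instance
  ∂[2,4,6] = [4,6] − [2,6] + [2,4],
  ∂[1,2,7] = [2,7] − [1,7] + [1,2].
This gives a 24×16 integer matrix of rank 15; reducing to Smith normal form yields diagonal entries (1,1,1,1,1,1,1,1,1,1,1,1,1,1,1).

Reading off H_k = ker ∂_k / im ∂_{k+1}:

  H_0: rank C_0 − rank ∂_1 = 8 − 7 = 1, and the invariant factors of ∂_1 are all 1, so H_0 = Z.
  H_1: rank ker ∂_1 − rank ∂_2 = (24 − 7) − 15 = 2, and the invariant factors of ∂_2 are all 1, so H_1 = Z^2.
  H_2: rank ker ∂_2 − rank ∂_3 = (16 − 15) − 0 = 1, and there is no ∂_3, so H_2 = Z.

H_0 ≅ Z,  H_1 ≅ Z^2,  H_2 ≅ Z.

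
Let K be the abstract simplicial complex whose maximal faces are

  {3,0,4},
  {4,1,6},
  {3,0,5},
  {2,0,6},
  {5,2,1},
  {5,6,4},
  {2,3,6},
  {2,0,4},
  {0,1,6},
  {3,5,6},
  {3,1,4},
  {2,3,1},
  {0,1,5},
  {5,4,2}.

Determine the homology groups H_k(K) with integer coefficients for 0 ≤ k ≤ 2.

Take the total order 0 < 1 < 2 < 3 < 4 < 5 < 6 on the vertex set. Then K (dimension 2) consists of the simplices:

  0-simplices (7): [0], [1], [2], [3], [4], [5], [6]
  1-simplices (21): [0,1], [0,2], [0,3], [0,4], [0,5], [0,6], [1,2], [1,3], [1,4], [1,5], [1,6], [2,3], [2,4], [2,5], [2,6], [3,4], [3,5], [3,6], [4,5], [4,6], [5,6]
  2-simplices (14): [0,1,5], [0,1,6], [0,2,4], [0,2,6], [0,3,4], [0,3,5], [1,2,3], [1,2,5], [1,3,4], [1,4,6], [2,3,6], [2,4,5], [3,5,6], [4,5,6]

Hence C_0 ≅ Z^7, C_1 ≅ Z^21, C_2 ≅ Z^14.

The boundary map ∂_1: C_1 → C_0 maps an edge to its endpoints' difference, ∂[p,q] = q − p.
As a 7×21 matrix over Z this has rank 6, with invariant factors (1,1,1,1,1,1).

Boundary ∂_2: C_2 → C_1 maps a triangle to the signed sum of its edges. For instance
  ∂[0,1,5] = [1,5] − [0,5] + [0,1],
  ∂[1,4,6] = [4,6] − [1,6] + [1,4].
This gives a 21×14 integer matrix of rank 13; reducing to Smith normal form yields diagonal entries (1,1,1,1,1,1,1,1,1,1,1,1,1).

Now H_k = ker ∂_k / im ∂_{k+1}, so:

  H_0: rank C_0 − rank ∂_1 = 7 − 6 = 1, and the invariant factors of ∂_1 are all 1, so H_0 ≅ Z.
  H_1: rank ker ∂_1 − rank ∂_2 = (21 − 6) − 13 = 2, and the invariant factors of ∂_2 are all 1, so H_1 ≅ Z^2.
  H_2: rank ker ∂_2 − rank ∂_3 = (14 − 13) − 0 = 1, and there is no ∂_3, so H_2 ≅ Z.

(K is a triangulation of the torus T^2.)

H_0 = Z,  H_1 = Z^2,  H_2 = Z.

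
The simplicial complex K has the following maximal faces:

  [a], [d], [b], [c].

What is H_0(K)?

Order the vertices as a < b < c < d. Listing each simplex with vertices in this order, K has dimension 0 with simplices:

  0-simplices (4): a, b, c, d

giving chain groups C_0 ≅ Z^4.

Reading off H_k = ker ∂_k / im ∂_{k+1}:

  H_0: rank C_0 − rank ∂_1 = 4 − 0 = 4, and there is no ∂_1, so H_0 = Z^4.

(K is a triangulation of a set of 4 points.)

H_0 ≅ Z^4.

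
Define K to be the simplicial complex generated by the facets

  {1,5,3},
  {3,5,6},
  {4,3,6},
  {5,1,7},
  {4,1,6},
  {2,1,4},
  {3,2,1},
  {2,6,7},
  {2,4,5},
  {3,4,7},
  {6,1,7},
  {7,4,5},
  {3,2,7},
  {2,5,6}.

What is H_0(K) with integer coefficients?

Take the total order 1 < 2 < 3 < 4 < 5 < 6 < 7 on the vertex set. Then K (dimension 2) consists of the simplices:

  0-simplices (7): [1], [2], [3], [4], [5], [6], [7]
  1-simplices (21): [1,2], [1,3], [1,4], [1,5], [1,6], [1,7], [2,3], [2,4], [2,5], [2,6], [2,7], [3,4], [3,5], [3,6], [3,7], [4,5], [4,6], [4,7], [5,6], [5,7], [6,7]
  2-simplices (14): [1,2,3], [1,2,4], [1,3,5], [1,4,6], [1,5,7], [1,6,7], [2,3,7], [2,4,5], [2,5,6], [2,6,7], [3,4,6], [3,4,7], [3,5,6], [4,5,7]

Hence C_0 ≅ Z^7, C_1 ≅ Z^21, C_2 ≅ Z^14.

∂_1: C_1 → C_0 sends each edge [p,q] (with p < q) to q − p. For instance
  ∂[2,4] = [4] − [2].
This gives a 7×21 integer matrix of rank 6; reducing to Smith normal form yields diagonal entries (1,1,1,1,1,1).

∂_2: C_2 → C_1 sends each 2-simplex [p,q,r] to [q,r] − [p,r] + [p,q]. For instance
  ∂[3,5,6] = [5,6] − [3,6] + [3,5],
  ∂[2,3,7] = [3,7] − [2,7] + [2,3].
The resulting 21×14 matrix has rank 13, and its Smith normal form has invariant factors (1,1,1,1,1,1,1,1,1,1,1,1,1).

From H_k ≅ ker(∂_k) / im(∂_{k+1}) we obtain:

  H_0: rank C_0 − rank ∂_1 = 7 − 6 = 1, and the invariant factors of ∂_1 are all 1, so H_0 = Z.

(K is a triangulation of the torus T^2.)

H_0 ≅ Z.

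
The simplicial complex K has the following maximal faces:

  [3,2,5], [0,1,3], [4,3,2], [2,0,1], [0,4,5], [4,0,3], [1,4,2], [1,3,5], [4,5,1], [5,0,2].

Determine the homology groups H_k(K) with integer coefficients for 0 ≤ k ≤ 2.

H_0 ≅ Z,  H_1 ≅ Z/2,  H_2 = 0.

Take the total order 0 < 1 < 2 < 3 < 4 < 5 on the vertex set. Then K (dimension 2) consists of the simplices:

  0-simplices (6): [0], [1], [2], [3], [4], [5]
  1-simplices (15): [0,1], [0,2], [0,3], [0,4], [0,5], [1,2], [1,3], [1,4], [1,5], [2,3], [2,4], [2,5], [3,4], [3,5], [4,5]
  2-simplices (10): [0,1,2], [0,1,3], [0,2,5], [0,3,4], [0,4,5], [1,2,4], [1,3,5], [1,4,5], [2,3,4], [2,3,5]

Hence C_0 ≅ Z^6, C_1 ≅ Z^15, C_2 ≅ Z^10.

Boundary ∂_1: C_1 → C_0 sends each edge [p,q] (with p < q) to q − p.
The 6×15 boundary matrix has rank 5 and Smith normal form diag(1,1,1,1,1).

Boundary ∂_2: C_2 → C_1 sends each 2-simplex [p,q,r] to [q,r] − [p,r] + [p,q]. For instance
  ∂[1,2,4] = [2,4] − [1,4] + [1,2],
  ∂[1,3,5] = [3,5] − [1,5] + [1,3].
The resulting 15×10 matrix has rank 10, and its Smith normal form has invariant factors (1,1,1,1,1,1,1,1,1,2).

Computing H_k = (kernel of ∂_k) / (image of ∂_{k+1}):

  H_0: rank C_0 − rank ∂_1 = 6 − 5 = 1, and the invariant factors of ∂_1 are all 1, so H_0 ≅ Z.
  H_1: rank ker ∂_1 − rank ∂_2 = (15 − 5) − 10 = 0, and ∂_2 has invariant factor 2 > 1, so H_1 ≅ Z/2.
  H_2: rank ker ∂_2 − rank ∂_3 = (10 − 10) − 0 = 0, and there is no ∂_3, so H_2 ≅ 0.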